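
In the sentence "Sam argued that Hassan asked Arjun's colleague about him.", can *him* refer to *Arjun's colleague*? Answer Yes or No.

*him* is a pronoun; Principle B requires it to be free in its binding domain — the clause headed by 'asked'.
— Arjun's colleague: object of the clause headed by 'asked'; c-commands the pronoun within its binding domain — blocked (Principle B).

No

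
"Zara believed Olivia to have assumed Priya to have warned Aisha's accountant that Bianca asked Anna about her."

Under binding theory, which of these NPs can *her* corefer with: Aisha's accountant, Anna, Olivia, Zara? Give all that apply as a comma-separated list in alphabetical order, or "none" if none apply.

*her* is a pronoun; Principle B requires it to be free in its binding domain — the clause headed by 'asked'.
— Aisha's accountant: object of the clause headed by 'warned'; c-commands the pronoun but lies outside its binding domain — allowed.
— Anna: object of the clause headed by 'asked'; c-commands the pronoun within its binding domain — blocked (Principle B).
— Olivia: subject of the clause headed by 'assumed'; c-commands the pronoun but lies outside its binding domain — allowed.
— Zara: subject of the matrix clause; c-commands the pronoun but lies outside its binding domain — allowed.

Aisha's accountant, Olivia, Zara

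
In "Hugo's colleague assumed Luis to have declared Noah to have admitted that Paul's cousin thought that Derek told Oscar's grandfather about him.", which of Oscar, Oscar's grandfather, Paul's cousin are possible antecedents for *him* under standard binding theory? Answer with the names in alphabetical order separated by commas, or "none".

*him* is a pronoun; Principle B requires it to be free in its binding domain — the clause headed by 'told'.
— Oscar: possessor inside the object DP of the clause headed by 'told'; does not c-command the pronoun — Principle B does not apply; allowed.
— Oscar's grandfather: object of the clause headed by 'told'; c-commands the pronoun within its binding domain — blocked (Principle B).
— Paul's cousin: subject of the clause headed by 'thought'; c-commands the pronoun but lies outside its binding domain — allowed.

Oscar, Paul's cousin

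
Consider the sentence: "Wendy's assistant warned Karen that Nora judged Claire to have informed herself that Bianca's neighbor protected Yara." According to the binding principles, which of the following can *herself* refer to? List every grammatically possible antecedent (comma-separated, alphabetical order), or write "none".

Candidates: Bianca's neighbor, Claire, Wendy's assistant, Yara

*herself* is a reflexive; Principle A requires it to be bound within its binding domain — the clause headed by 'informed'.
— Bianca's neighbor: subject of the clause headed by 'protected'; does not c-command the reflexive — cannot bind it (Principle A).
— Claire: subject of the clause headed by 'informed'; c-commands the reflexive within its binding domain — allowed (Principle A).
— Wendy's assistant: subject of the matrix clause; c-commands the reflexive but lies outside its binding domain — cannot bind it (Principle A).
— Yara: object of the clause headed by 'protected'; does not c-command the reflexive — cannot bind it (Principle A).

Claire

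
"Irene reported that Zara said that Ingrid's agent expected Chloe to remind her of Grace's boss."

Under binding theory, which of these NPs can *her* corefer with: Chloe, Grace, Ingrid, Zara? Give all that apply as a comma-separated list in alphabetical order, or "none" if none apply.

Ingrid, Zara

*her* is a pronoun; Principle B requires it to be free in its binding domain — the clause headed by 'remind'.
— Chloe: subject of the clause headed by 'remind'; c-commands the pronoun within its binding domain — blocked (Principle B).
— Grace: possessor inside the second object DP of the clause headed by 'remind'; is c-commanded by the pronoun; coreference would bind this R-expression — blocked (Principle C).
— Ingrid: possessor inside the subject DP of the clause headed by 'expected'; does not c-command the pronoun — Principle B does not apply; allowed.
— Zara: subject of the clause headed by 'said'; c-commands the pronoun but lies outside its binding domain — allowed.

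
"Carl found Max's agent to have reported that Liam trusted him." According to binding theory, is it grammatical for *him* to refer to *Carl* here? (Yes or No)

*Carl* is an R-expression; Principle C requires it to be free (not bound by any c-commanding expression).
— him: object of the clause headed by 'trusted'; the pronoun does not c-command the R-expression — coreference allowed.

Yes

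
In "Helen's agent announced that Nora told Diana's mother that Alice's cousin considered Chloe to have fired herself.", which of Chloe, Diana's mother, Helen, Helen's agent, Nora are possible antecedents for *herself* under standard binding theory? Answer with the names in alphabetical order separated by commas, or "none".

Chloe

*herself* is a reflexive; Principle A requires it to be bound within its binding domain — the clause headed by 'fired'.
— Chloe: subject of the clause headed by 'fired'; c-commands the reflexive within its binding domain — allowed (Principle A).
— Diana's mother: object of the clause headed by 'told'; c-commands the reflexive but lies outside its binding domain — cannot bind it (Principle A).
— Helen: possessor inside the subject DP of the matrix clause; does not c-command the reflexive — cannot bind it (Principle A).
— Helen's agent: subject of the matrix clause; c-commands the reflexive but lies outside its binding domain — cannot bind it (Principle A).
— Nora: subject of the clause headed by 'told'; c-commands the reflexive but lies outside its binding domain — cannot bind it (Principle A).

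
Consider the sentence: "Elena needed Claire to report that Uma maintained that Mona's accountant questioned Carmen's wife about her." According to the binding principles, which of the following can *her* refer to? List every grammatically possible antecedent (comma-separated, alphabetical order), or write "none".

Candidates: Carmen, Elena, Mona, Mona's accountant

*her* is a pronoun; Principle B requires it to be free in its binding domain — the clause headed by 'questioned'.
— Carmen: possessor inside the object DP of the clause headed by 'questioned'; does not c-command the pronoun — Principle B does not apply; allowed.
— Elena: subject of the matrix clause; c-commands the pronoun but lies outside its binding domain — allowed.
— Mona: possessor inside the subject DP of the clause headed by 'questioned'; does not c-command the pronoun — Principle B does not apply; allowed.
— Mona's accountant: subject of the clause headed by 'questioned'; c-commands the pronoun within its binding domain — blocked (Principle B).

Carmen, Elena, Mona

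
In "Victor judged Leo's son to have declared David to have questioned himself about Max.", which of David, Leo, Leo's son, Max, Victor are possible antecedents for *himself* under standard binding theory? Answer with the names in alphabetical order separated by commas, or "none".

David

*himself* is a reflexive; Principle A requires it to be bound within its binding domain — the clause headed by 'questioned'.
— David: subject of the clause headed by 'questioned'; c-commands the reflexive within its binding domain — allowed (Principle A).
— Leo: possessor inside the subject DP of the clause headed by 'declared'; does not c-command the reflexive — cannot bind it (Principle A).
— Leo's son: subject of the clause headed by 'declared'; c-commands the reflexive but lies outside its binding domain — cannot bind it (Principle A).
— Max: second object of the clause headed by 'questioned'; does not c-command the reflexive — cannot bind it (Principle A).
— Victor: subject of the matrix clause; c-commands the reflexive but lies outside its binding domain — cannot bind it (Principle A).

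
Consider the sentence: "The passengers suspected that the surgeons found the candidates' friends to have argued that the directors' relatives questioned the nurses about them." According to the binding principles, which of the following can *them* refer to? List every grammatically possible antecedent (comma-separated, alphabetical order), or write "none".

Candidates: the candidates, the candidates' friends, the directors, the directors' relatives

*them* is a pronoun; Principle B requires it to be free in its binding domain — the clause headed by 'questioned'.
— the candidates: possessor inside the subject DP of the clause headed by 'argued'; does not c-command the pronoun — Principle B does not apply; allowed.
— the candidates' friends: subject of the clause headed by 'argued'; c-commands the pronoun but lies outside its binding domain — allowed.
— the directors: possessor inside the subject DP of the clause headed by 'questioned'; does not c-command the pronoun — Principle B does not apply; allowed.
— the directors' relatives: subject of the clause headed by 'questioned'; c-commands the pronoun within its binding domain — blocked (Principle B).

the candidates, the candidates' friends, the directors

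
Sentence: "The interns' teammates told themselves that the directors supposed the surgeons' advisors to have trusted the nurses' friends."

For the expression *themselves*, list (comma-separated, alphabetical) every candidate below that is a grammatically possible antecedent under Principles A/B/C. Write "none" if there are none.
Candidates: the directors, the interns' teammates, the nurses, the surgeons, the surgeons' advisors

*themselves* is a reflexive; Principle A requires it to be bound within its binding domain — the matrix clause.
— the directors: subject of the clause headed by 'supposed'; does not c-command the reflexive — cannot bind it (Principle A).
— the interns' teammates: subject of the matrix clause; c-commands the reflexive within its binding domain — allowed (Principle A).
— the nurses: possessor inside the object DP of the clause headed by 'trusted'; does not c-command the reflexive — cannot bind it (Principle A).
— the surgeons: possessor inside the subject DP of the clause headed by 'trusted'; does not c-command the reflexive — cannot bind it (Principle A).
— the surgeons' advisors: subject of the clause headed by 'trusted'; does not c-command the reflexive — cannot bind it (Principle A).

the interns' teammates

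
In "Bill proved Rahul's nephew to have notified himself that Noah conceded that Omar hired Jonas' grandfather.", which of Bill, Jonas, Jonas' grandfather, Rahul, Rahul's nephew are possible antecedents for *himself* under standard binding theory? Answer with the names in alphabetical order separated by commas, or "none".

*himself* is a reflexive; Principle A requires it to be bound within its binding domain — the clause headed by 'notified'.
— Bill: subject of the matrix clause; c-commands the reflexive but lies outside its binding domain — cannot bind it (Principle A).
— Jonas: possessor inside the object DP of the clause headed by 'hired'; does not c-command the reflexive — cannot bind it (Principle A).
— Jonas' grandfather: object of the clause headed by 'hired'; does not c-command the reflexive — cannot bind it (Principle A).
— Rahul: possessor inside the subject DP of the clause headed by 'notified'; does not c-command the reflexive — cannot bind it (Principle A).
— Rahul's nephew: subject of the clause headed by 'notified'; c-commands the reflexive within its binding domain — allowed (Principle A).

Rahul's nephew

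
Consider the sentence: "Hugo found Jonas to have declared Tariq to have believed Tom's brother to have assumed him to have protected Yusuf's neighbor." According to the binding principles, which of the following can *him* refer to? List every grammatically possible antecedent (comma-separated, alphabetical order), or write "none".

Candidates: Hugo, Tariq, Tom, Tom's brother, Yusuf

*him* is a pronoun; Principle B requires it to be free in its binding domain — the clause headed by 'assumed'.
— Hugo: subject of the matrix clause; c-commands the pronoun but lies outside its binding domain — allowed.
— Tariq: subject of the clause headed by 'believed'; c-commands the pronoun but lies outside its binding domain — allowed.
— Tom: possessor inside the subject DP of the clause headed by 'assumed'; does not c-command the pronoun — Principle B does not apply; allowed.
— Tom's brother: subject of the clause headed by 'assumed'; c-commands the pronoun within its binding domain — blocked (Principle B).
— Yusuf: possessor inside the object DP of the clause headed by 'protected'; is c-commanded by the pronoun; coreference would bind this R-expression — blocked (Principle C).

Hugo, Tariq, Tom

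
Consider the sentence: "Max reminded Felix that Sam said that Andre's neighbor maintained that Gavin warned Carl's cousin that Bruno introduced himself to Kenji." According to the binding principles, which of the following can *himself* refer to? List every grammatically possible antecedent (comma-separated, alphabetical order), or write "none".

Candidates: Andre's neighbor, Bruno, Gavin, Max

Bruno

*himself* is a reflexive; Principle A requires it to be bound within its binding domain — the clause headed by 'introduced'.
— Andre's neighbor: subject of the clause headed by 'maintained'; c-commands the reflexive but lies outside its binding domain — cannot bind it (Principle A).
— Bruno: subject of the clause headed by 'introduced'; c-commands the reflexive within its binding domain — allowed (Principle A).
— Gavin: subject of the clause headed by 'warned'; c-commands the reflexive but lies outside its binding domain — cannot bind it (Principle A).
— Max: subject of the matrix clause; c-commands the reflexive but lies outside its binding domain — cannot bind it (Principle A).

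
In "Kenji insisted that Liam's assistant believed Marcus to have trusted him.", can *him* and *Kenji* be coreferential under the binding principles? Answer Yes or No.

Yes

*Kenji* is an R-expression; Principle C requires it to be free (not bound by any c-commanding expression).
— him: object of the clause headed by 'trusted'; the pronoun does not c-command the R-expression — coreference allowed.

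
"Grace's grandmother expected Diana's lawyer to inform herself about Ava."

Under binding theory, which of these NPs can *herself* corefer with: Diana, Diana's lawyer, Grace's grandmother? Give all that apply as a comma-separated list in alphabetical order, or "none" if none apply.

Diana's lawyer

*herself* is a reflexive; Principle A requires it to be bound within its binding domain — the clause headed by 'inform'.
— Diana: possessor inside the subject DP of the clause headed by 'inform'; does not c-command the reflexive — cannot bind it (Principle A).
— Diana's lawyer: subject of the clause headed by 'inform'; c-commands the reflexive within its binding domain — allowed (Principle A).
— Grace's grandmother: subject of the matrix clause; c-commands the reflexive but lies outside its binding domain — cannot bind it (Principle A).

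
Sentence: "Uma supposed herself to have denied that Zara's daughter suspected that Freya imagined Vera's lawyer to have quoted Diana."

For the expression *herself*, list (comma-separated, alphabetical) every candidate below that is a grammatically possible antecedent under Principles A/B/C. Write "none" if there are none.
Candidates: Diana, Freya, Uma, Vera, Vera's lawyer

Uma

*herself* is a reflexive; Principle A requires it to be bound within its binding domain — the matrix clause.
— Diana: object of the clause headed by 'quoted'; does not c-command the reflexive — cannot bind it (Principle A).
— Freya: subject of the clause headed by 'imagined'; does not c-command the reflexive — cannot bind it (Principle A).
— Uma: subject of the matrix clause; c-commands the reflexive within its binding domain — allowed (Principle A).
— Vera: possessor inside the subject DP of the clause headed by 'quoted'; does not c-command the reflexive — cannot bind it (Principle A).
— Vera's lawyer: subject of the clause headed by 'quoted'; does not c-command the reflexive — cannot bind it (Principle A).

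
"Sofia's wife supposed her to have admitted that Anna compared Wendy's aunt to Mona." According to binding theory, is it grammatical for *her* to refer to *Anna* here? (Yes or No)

*Anna* is an R-expression; Principle C requires it to be free (not bound by any c-commanding expression).
— her: subject of the clause headed by 'admitted'; the pronoun c-commands the R-expression — coreference blocked (Principle C).

No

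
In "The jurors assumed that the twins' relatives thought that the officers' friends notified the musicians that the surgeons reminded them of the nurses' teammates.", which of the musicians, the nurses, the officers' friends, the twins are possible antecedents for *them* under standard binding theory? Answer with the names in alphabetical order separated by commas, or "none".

*them* is a pronoun; Principle B requires it to be free in its binding domain — the clause headed by 'reminded'.
— the musicians: object of the clause headed by 'notified'; c-commands the pronoun but lies outside its binding domain — allowed.
— the nurses: possessor inside the second object DP of the clause headed by 'reminded'; is c-commanded by the pronoun; coreference would bind this R-expression — blocked (Principle C).
— the officers' friends: subject of the clause headed by 'notified'; c-commands the pronoun but lies outside its binding domain — allowed.
— the twins: possessor inside the subject DP of the clause headed by 'thought'; does not c-command the pronoun — Principle B does not apply; allowed.

the musicians, the officers' friends, the twins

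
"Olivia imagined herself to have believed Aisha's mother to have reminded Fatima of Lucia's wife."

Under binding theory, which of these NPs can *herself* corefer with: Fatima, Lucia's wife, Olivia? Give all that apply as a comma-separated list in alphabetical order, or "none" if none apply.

Olivia

*herself* is a reflexive; Principle A requires it to be bound within its binding domain — the matrix clause.
— Fatima: object of the clause headed by 'reminded'; does not c-command the reflexive — cannot bind it (Principle A).
— Lucia's wife: second object of the clause headed by 'reminded'; does not c-command the reflexive — cannot bind it (Principle A).
— Olivia: subject of the matrix clause; c-commands the reflexive within its binding domain — allowed (Principle A).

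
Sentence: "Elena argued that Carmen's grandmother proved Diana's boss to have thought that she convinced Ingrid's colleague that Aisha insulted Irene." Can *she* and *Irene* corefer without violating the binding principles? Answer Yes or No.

No

*Irene* is an R-expression; Principle C requires it to be free (not bound by any c-commanding expression).
— she: subject of the clause headed by 'convinced'; the pronoun c-commands the R-expression — coreference blocked (Principle C).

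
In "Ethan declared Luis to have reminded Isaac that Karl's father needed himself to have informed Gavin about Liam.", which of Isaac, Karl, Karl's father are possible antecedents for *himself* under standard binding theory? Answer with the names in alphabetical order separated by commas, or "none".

*himself* is a reflexive; Principle A requires it to be bound within its binding domain — the clause headed by 'needed'.
— Isaac: object of the clause headed by 'reminded'; c-commands the reflexive but lies outside its binding domain — cannot bind it (Principle A).
— Karl: possessor inside the subject DP of the clause headed by 'needed'; does not c-command the reflexive — cannot bind it (Principle A).
— Karl's father: subject of the clause headed by 'needed'; c-commands the reflexive within its binding domain — allowed (Principle A).

Karl's father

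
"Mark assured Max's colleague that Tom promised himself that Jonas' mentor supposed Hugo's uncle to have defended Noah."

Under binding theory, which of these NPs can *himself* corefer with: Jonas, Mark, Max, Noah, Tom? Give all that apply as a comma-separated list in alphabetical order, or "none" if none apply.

Tom

*himself* is a reflexive; Principle A requires it to be bound within its binding domain — the clause headed by 'promised'.
— Jonas: possessor inside the subject DP of the clause headed by 'supposed'; does not c-command the reflexive — cannot bind it (Principle A).
— Mark: subject of the matrix clause; c-commands the reflexive but lies outside its binding domain — cannot bind it (Principle A).
— Max: possessor inside the object DP of the matrix clause; does not c-command the reflexive — cannot bind it (Principle A).
— Noah: object of the clause headed by 'defended'; does not c-command the reflexive — cannot bind it (Principle A).
— Tom: subject of the clause headed by 'promised'; c-commands the reflexive within its binding domain — allowed (Principle A).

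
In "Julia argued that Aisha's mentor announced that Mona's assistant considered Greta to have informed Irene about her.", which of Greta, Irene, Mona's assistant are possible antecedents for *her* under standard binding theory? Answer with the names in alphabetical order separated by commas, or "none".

*her* is a pronoun; Principle B requires it to be free in its binding domain — the clause headed by 'informed'.
— Greta: subject of the clause headed by 'informed'; c-commands the pronoun within its binding domain — blocked (Principle B).
— Irene: object of the clause headed by 'informed'; c-commands the pronoun within its binding domain — blocked (Principle B).
— Mona's assistant: subject of the clause headed by 'considered'; c-commands the pronoun but lies outside its binding domain — allowed.

Mona's assistant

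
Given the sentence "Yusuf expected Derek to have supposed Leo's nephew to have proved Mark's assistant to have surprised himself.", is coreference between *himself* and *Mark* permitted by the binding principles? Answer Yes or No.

No

*himself* is a reflexive; Principle A requires it to be bound within its binding domain — the clause headed by 'surprised'.
— Mark: possessor inside the subject DP of the clause headed by 'surprised'; does not c-command the reflexive — cannot bind it (Principle A).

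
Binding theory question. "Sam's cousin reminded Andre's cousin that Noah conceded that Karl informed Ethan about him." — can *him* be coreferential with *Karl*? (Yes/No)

*him* is a pronoun; Principle B requires it to be free in its binding domain — the clause headed by 'informed'.
— Karl: subject of the clause headed by 'informed'; c-commands the pronoun within its binding domain — blocked (Principle B).

No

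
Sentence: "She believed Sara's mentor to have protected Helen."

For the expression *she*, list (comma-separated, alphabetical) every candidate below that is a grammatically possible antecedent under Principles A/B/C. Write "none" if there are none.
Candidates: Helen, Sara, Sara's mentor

*she* is a pronoun; Principle B requires it to be free in its binding domain — the matrix clause.
— Helen: object of the clause headed by 'protected'; is c-commanded by the pronoun; coreference would bind this R-expression — blocked (Principle C).
— Sara: possessor inside the subject DP of the clause headed by 'protected'; is c-commanded by the pronoun; coreference would bind this R-expression — blocked (Principle C).
— Sara's mentor: subject of the clause headed by 'protected'; is c-commanded by the pronoun; coreference would bind this R-expression — blocked (Principle C).

none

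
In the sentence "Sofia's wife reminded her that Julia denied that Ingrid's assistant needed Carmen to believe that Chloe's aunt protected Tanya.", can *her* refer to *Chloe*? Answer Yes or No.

No

*her* is a pronoun; Principle B requires it to be free in its binding domain — the matrix clause.
— Chloe: possessor inside the subject DP of the clause headed by 'protected'; is c-commanded by the pronoun; coreference would bind this R-expression — blocked (Principle C).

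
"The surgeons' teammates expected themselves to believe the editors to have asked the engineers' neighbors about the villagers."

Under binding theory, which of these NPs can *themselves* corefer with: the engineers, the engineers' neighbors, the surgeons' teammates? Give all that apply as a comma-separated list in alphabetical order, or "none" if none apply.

the surgeons' teammates

*themselves* is a reflexive; Principle A requires it to be bound within its binding domain — the matrix clause.
— the engineers: possessor inside the object DP of the clause headed by 'asked'; does not c-command the reflexive — cannot bind it (Principle A).
— the engineers' neighbors: object of the clause headed by 'asked'; does not c-command the reflexive — cannot bind it (Principle A).
— the surgeons' teammates: subject of the matrix clause; c-commands the reflexive within its binding domain — allowed (Principle A).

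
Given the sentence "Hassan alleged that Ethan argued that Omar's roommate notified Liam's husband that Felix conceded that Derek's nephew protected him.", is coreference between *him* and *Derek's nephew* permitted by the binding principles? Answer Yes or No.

No

*him* is a pronoun; Principle B requires it to be free in its binding domain — the clause headed by 'protected'.
— Derek's nephew: subject of the clause headed by 'protected'; c-commands the pronoun within its binding domain — blocked (Principle B).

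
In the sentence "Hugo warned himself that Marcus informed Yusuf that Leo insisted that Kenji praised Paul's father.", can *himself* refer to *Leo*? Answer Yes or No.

No

*himself* is a reflexive; Principle A requires it to be bound within its binding domain — the matrix clause.
— Leo: subject of the clause headed by 'insisted'; does not c-command the reflexive — cannot bind it (Principle A).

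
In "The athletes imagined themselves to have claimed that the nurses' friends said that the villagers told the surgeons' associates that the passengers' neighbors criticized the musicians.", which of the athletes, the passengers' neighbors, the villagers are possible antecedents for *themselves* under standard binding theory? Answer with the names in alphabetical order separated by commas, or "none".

the athletes

*themselves* is a reflexive; Principle A requires it to be bound within its binding domain — the matrix clause.
— the athletes: subject of the matrix clause; c-commands the reflexive within its binding domain — allowed (Principle A).
— the passengers' neighbors: subject of the clause headed by 'criticized'; does not c-command the reflexive — cannot bind it (Principle A).
— the villagers: subject of the clause headed by 'told'; does not c-command the reflexive — cannot bind it (Principle A).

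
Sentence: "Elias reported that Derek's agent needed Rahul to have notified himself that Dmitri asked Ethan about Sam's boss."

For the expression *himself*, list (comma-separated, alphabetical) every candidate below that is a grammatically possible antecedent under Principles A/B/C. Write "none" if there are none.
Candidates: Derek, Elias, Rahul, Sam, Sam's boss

Rahul

*himself* is a reflexive; Principle A requires it to be bound within its binding domain — the clause headed by 'notified'.
— Derek: possessor inside the subject DP of the clause headed by 'needed'; does not c-command the reflexive — cannot bind it (Principle A).
— Elias: subject of the matrix clause; c-commands the reflexive but lies outside its binding domain — cannot bind it (Principle A).
— Rahul: subject of the clause headed by 'notified'; c-commands the reflexive within its binding domain — allowed (Principle A).
— Sam: possessor inside the second object DP of the clause headed by 'asked'; does not c-command the reflexive — cannot bind it (Principle A).
— Sam's boss: second object of the clause headed by 'asked'; does not c-command the reflexive — cannot bind it (Principle A).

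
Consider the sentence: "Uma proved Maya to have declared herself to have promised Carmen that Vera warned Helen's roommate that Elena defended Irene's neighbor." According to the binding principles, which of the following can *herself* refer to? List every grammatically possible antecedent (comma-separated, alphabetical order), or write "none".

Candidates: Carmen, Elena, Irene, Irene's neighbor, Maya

*herself* is a reflexive; Principle A requires it to be bound within its binding domain — the clause headed by 'declared'.
— Carmen: object of the clause headed by 'promised'; does not c-command the reflexive — cannot bind it (Principle A).
— Elena: subject of the clause headed by 'defended'; does not c-command the reflexive — cannot bind it (Principle A).
— Irene: possessor inside the object DP of the clause headed by 'defended'; does not c-command the reflexive — cannot bind it (Principle A).
— Irene's neighbor: object of the clause headed by 'defended'; does not c-command the reflexive — cannot bind it (Principle A).
— Maya: subject of the clause headed by 'declared'; c-commands the reflexive within its binding domain — allowed (Principle A).

Maya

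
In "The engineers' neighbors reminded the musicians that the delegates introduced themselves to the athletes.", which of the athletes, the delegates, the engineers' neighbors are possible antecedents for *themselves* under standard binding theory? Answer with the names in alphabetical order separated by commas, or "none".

*themselves* is a reflexive; Principle A requires it to be bound within its binding domain — the clause headed by 'introduced'.
— the athletes: second object of the clause headed by 'introduced'; does not c-command the reflexive — cannot bind it (Principle A).
— the delegates: subject of the clause headed by 'introduced'; c-commands the reflexive within its binding domain — allowed (Principle A).
— the engineers' neighbors: subject of the matrix clause; c-commands the reflexive but lies outside its binding domain — cannot bind it (Principle A).

the delegates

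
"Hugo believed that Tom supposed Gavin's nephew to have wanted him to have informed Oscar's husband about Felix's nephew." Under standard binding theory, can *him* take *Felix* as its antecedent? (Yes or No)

*him* is a pronoun; Principle B requires it to be free in its binding domain — the clause headed by 'wanted'.
— Felix: possessor inside the second object DP of the clause headed by 'informed'; is c-commanded by the pronoun; coreference would bind this R-expression — blocked (Principle C).

No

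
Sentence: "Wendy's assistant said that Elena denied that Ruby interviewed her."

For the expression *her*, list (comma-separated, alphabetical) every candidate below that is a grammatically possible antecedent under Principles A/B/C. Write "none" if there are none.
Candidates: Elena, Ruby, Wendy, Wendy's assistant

*her* is a pronoun; Principle B requires it to be free in its binding domain — the clause headed by 'interviewed'.
— Elena: subject of the clause headed by 'denied'; c-commands the pronoun but lies outside its binding domain — allowed.
— Ruby: subject of the clause headed by 'interviewed'; c-commands the pronoun within its binding domain — blocked (Principle B).
— Wendy: possessor inside the subject DP of the matrix clause; does not c-command the pronoun — Principle B does not apply; allowed.
— Wendy's assistant: subject of the matrix clause; c-commands the pronoun but lies outside its binding domain — allowed.

Elena, Wendy, Wendy's assistant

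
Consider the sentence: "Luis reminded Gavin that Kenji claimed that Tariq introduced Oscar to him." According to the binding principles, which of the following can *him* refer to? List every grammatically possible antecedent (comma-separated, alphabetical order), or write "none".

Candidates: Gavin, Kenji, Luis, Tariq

*him* is a pronoun; Principle B requires it to be free in its binding domain — the clause headed by 'introduced'.
— Gavin: object of the matrix clause; c-commands the pronoun but lies outside its binding domain — allowed.
— Kenji: subject of the clause headed by 'claimed'; c-commands the pronoun but lies outside its binding domain — allowed.
— Luis: subject of the matrix clause; c-commands the pronoun but lies outside its binding domain — allowed.
— Tariq: subject of the clause headed by 'introduced'; c-commands the pronoun within its binding domain — blocked (Principle B).

Gavin, Kenji, Luis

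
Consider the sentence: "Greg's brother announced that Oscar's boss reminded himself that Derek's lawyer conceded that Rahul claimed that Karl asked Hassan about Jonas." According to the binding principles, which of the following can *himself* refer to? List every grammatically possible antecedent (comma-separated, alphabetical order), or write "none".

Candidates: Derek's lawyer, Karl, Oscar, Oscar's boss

*himself* is a reflexive; Principle A requires it to be bound within its binding domain — the clause headed by 'reminded'.
— Derek's lawyer: subject of the clause headed by 'conceded'; does not c-command the reflexive — cannot bind it (Principle A).
— Karl: subject of the clause headed by 'asked'; does not c-command the reflexive — cannot bind it (Principle A).
— Oscar: possessor inside the subject DP of the clause headed by 'reminded'; does not c-command the reflexive — cannot bind it (Principle A).
— Oscar's boss: subject of the clause headed by 'reminded'; c-commands the reflexive within its binding domain — allowed (Principle A).

Oscar's boss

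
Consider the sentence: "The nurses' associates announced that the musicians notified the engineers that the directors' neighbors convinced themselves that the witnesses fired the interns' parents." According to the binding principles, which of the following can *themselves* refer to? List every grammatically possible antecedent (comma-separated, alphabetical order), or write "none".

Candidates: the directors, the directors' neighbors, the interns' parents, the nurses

the directors' neighbors

*themselves* is a reflexive; Principle A requires it to be bound within its binding domain — the clause headed by 'convinced'.
— the directors: possessor inside the subject DP of the clause headed by 'convinced'; does not c-command the reflexive — cannot bind it (Principle A).
— the directors' neighbors: subject of the clause headed by 'convinced'; c-commands the reflexive within its binding domain — allowed (Principle A).
— the interns' parents: object of the clause headed by 'fired'; does not c-command the reflexive — cannot bind it (Principle A).
— the nurses: possessor inside the subject DP of the matrix clause; does not c-command the reflexive — cannot bind it (Principle A).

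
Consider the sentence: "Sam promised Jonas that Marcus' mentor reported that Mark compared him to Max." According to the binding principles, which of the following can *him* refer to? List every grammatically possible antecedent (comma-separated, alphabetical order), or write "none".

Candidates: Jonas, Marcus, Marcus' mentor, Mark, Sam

*him* is a pronoun; Principle B requires it to be free in its binding domain — the clause headed by 'compared'.
— Jonas: object of the matrix clause; c-commands the pronoun but lies outside its binding domain — allowed.
— Marcus: possessor inside the subject DP of the clause headed by 'reported'; does not c-command the pronoun — Principle B does not apply; allowed.
— Marcus' mentor: subject of the clause headed by 'reported'; c-commands the pronoun but lies outside its binding domain — allowed.
— Mark: subject of the clause headed by 'compared'; c-commands the pronoun within its binding domain — blocked (Principle B).
— Sam: subject of the matrix clause; c-commands the pronoun but lies outside its binding domain — allowed.

Jonas, Marcus, Marcus' mentor, Sam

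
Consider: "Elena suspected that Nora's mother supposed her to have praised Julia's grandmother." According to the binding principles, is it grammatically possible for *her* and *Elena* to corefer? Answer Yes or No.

*her* is a pronoun; Principle B requires it to be free in its binding domain — the clause headed by 'supposed'.
— Elena: subject of the matrix clause; c-commands the pronoun but lies outside its binding domain — allowed.

Yes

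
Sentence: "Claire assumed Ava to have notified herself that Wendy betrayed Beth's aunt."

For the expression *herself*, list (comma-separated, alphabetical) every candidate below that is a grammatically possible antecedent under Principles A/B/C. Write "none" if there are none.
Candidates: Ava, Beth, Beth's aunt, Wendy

Ava

*herself* is a reflexive; Principle A requires it to be bound within its binding domain — the clause headed by 'notified'.
— Ava: subject of the clause headed by 'notified'; c-commands the reflexive within its binding domain — allowed (Principle A).
— Beth: possessor inside the object DP of the clause headed by 'betrayed'; does not c-command the reflexive — cannot bind it (Principle A).
— Beth's aunt: object of the clause headed by 'betrayed'; does not c-command the reflexive — cannot bind it (Principle A).
— Wendy: subject of the clause headed by 'betrayed'; does not c-command the reflexive — cannot bind it (Principle A).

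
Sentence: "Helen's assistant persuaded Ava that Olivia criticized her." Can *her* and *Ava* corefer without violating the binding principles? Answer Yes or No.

*Ava* is an R-expression; Principle C requires it to be free (not bound by any c-commanding expression).
— her: object of the clause headed by 'criticized'; the pronoun does not c-command the R-expression — coreference allowed.

Yes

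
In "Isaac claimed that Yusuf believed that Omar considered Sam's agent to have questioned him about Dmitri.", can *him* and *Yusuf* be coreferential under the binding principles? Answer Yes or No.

Yes

*Yusuf* is an R-expression; Principle C requires it to be free (not bound by any c-commanding expression).
— him: object of the clause headed by 'questioned'; the pronoun does not c-command the R-expression — coreference allowed.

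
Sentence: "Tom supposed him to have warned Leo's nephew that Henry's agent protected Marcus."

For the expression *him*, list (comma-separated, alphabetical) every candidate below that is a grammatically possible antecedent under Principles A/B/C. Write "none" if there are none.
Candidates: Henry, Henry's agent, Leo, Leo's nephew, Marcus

none

*him* is a pronoun; Principle B requires it to be free in its binding domain — the matrix clause.
— Henry: possessor inside the subject DP of the clause headed by 'protected'; is c-commanded by the pronoun; coreference would bind this R-expression — blocked (Principle C).
— Henry's agent: subject of the clause headed by 'protected'; is c-commanded by the pronoun; coreference would bind this R-expression — blocked (Principle C).
— Leo: possessor inside the object DP of the clause headed by 'warned'; is c-commanded by the pronoun; coreference would bind this R-expression — blocked (Principle C).
— Leo's nephew: object of the clause headed by 'warned'; is c-commanded by the pronoun; coreference would bind this R-expression — blocked (Principle C).
— Marcus: object of the clause headed by 'protected'; is c-commanded by the pronoun; coreference would bind this R-expression — blocked (Principle C).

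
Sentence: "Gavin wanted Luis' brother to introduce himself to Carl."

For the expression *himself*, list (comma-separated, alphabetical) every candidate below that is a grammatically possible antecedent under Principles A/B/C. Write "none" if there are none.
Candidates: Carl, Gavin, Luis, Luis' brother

Luis' brother

*himself* is a reflexive; Principle A requires it to be bound within its binding domain — the clause headed by 'introduce'.
— Carl: second object of the clause headed by 'introduce'; does not c-command the reflexive — cannot bind it (Principle A).
— Gavin: subject of the matrix clause; c-commands the reflexive but lies outside its binding domain — cannot bind it (Principle A).
— Luis: possessor inside the subject DP of the clause headed by 'introduce'; does not c-command the reflexive — cannot bind it (Principle A).
— Luis' brother: subject of the clause headed by 'introduce'; c-commands the reflexive within its binding domain — allowed (Principle A).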